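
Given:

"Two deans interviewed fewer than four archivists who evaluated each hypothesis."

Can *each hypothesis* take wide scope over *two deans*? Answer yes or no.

No

*each hypothesis* occurs within the relative clause *who evaluated each hypothesis* modifying *fewer than four archivists*.
QR out of a relative clause is ruled out by the relative-clause island constraint.
There is no licit LF on which *each hypothesis* c-commands *two deans*.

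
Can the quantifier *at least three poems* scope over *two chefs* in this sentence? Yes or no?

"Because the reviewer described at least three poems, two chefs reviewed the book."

*at least three poems* sits inside the adjunct clause *because the reviewer described at least three poems*.
Adjunct clauses are scope islands: a quantifier inside an adjunct cannot raise into the matrix clause.
*at least three poems* is confined to the island and cannot take scope over *two chefs*.

No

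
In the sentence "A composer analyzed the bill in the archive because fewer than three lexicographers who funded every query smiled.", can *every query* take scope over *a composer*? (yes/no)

No

*every query* occurs within the relative clause *who funded every query*, which is itself inside the adjunct *because fewer than three lexicographers who funded every query smiled*.
Nested islands: the RC island is itself inside an adjunct island, so wide scope is doubly excluded.
There is no licit LF on which *every query* c-commands *a composer*.
(Only the surface reading survives: one fixed composer with respect to all the relevant queries.)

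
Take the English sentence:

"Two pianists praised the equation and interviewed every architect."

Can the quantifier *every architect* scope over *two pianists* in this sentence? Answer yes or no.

*every architect* is embedded in one conjunct of the coordinate structure (*interviewed every architect*).
A quantifier cannot raise out of one conjunct of a coordination across the whole coordinate structure — the CSC applies to QR.
*every architect* is confined to the island and cannot take scope over *two pianists*.

No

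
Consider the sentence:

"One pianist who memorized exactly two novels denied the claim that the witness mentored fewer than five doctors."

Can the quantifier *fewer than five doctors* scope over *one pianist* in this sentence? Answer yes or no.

The target quantifier *fewer than five doctors* is part of the complex NP *the claim that the witness mentored fewer than five doctors*.
A that-clause complement to a noun is an island; QR cannot cross the NP boundary.
So *fewer than five doctors* cannot raise to a position above *one pianist*.
(Only the surface reading survives: one fixed pianist with respect to all the relevant doctors.)

No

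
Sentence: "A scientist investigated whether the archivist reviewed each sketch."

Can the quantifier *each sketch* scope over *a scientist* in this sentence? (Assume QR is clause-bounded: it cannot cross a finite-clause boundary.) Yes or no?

No

The DP *each sketch* is contained in the embedded question *whether the archivist reviewed each sketch*.
An indirect question is a wh-island; the filled [Spec,CP] blocks QR across the CP edge.
Hence only narrow scope for *each sketch* (under *a scientist*) survives.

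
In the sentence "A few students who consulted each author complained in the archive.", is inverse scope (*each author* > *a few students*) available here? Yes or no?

The DP *each author* is contained in the relative clause *who consulted each author*.
The relative clause forms an island for QR, so the quantifier is confined to the head noun's restrictor.
So *each author* cannot raise to a position above *a few students*.

No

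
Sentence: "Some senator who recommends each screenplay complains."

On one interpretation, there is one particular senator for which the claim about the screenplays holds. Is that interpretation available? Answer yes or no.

The paraphrase describes the scope ordering *some senator* > *each screenplay*.
Surface scope (*some senator* > *each screenplay*) is always derivable; islands only block QR, not in-situ interpretation.

Yes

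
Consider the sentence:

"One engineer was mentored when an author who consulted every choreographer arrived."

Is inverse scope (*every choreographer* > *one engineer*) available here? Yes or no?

The DP *every choreographer* is contained in the relative clause *who consulted every choreographer*, which is itself inside the adjunct *when an author who consulted every choreographer arrived*.
Nested islands: the RC island is itself inside an adjunct island, so wide scope is doubly excluded.
There is no licit LF on which *every choreographer* c-commands *one engineer*.

No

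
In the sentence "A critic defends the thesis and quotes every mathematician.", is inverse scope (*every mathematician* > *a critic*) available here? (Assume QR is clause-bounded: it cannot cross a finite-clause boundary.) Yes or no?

No

*every mathematician* is embedded in one conjunct of the coordinate structure (*quotes every mathematician*).
QR out of a conjunct would have to apply non-ATB, which the CSC forbids.
The inverse ordering *every mathematician* > *a critic* is therefore underivable.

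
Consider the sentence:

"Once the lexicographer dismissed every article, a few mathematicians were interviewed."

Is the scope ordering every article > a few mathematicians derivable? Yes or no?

*every article* occurs within the adjunct clause *once the lexicographer dismissed every article*.
The adjunct-island constraint bars QR out of an adverbial clause.
There is no licit LF on which *every article* c-commands *a few mathematicians*.

No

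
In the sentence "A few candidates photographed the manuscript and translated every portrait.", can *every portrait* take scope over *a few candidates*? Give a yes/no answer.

The DP *every portrait* is contained in one conjunct of the coordinate structure (*translated every portrait*).
Coordinate structures are islands for non-across-the-board movement, QR included.
Hence only narrow scope for *every portrait* (under *a few candidates*) survives.

No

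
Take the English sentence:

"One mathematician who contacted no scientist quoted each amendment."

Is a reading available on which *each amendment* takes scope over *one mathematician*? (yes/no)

Although the sentence contains a relative clause (*who contacted no scientist*), *each amendment* is outside it, in the matrix VP.
Clause-internal QR can adjoin the lower DP above the subject, yielding the inverse reading.
Both orderings are possible: *one mathematician* > *each amendment* and *each amendment* > *one mathematician*.

Yes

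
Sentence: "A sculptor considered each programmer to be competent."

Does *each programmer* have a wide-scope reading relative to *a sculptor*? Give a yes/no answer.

Yes

*each programmer* is the subject of an ECM infinitive — the infinitival complement of an ECM verb is not a scope island, so *each programmer* can raise into the matrix clause.
No island intervenes, so both surface and inverse scope are derivable.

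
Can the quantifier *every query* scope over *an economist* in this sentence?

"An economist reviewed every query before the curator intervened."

*every query* is a matrix argument; the adjunct is an island but the target quantifier is outside it.
Clause-internal QR can adjoin the lower DP above the subject, yielding the inverse reading.

Yes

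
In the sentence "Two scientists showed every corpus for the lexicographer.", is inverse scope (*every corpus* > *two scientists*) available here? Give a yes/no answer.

Yes

Both DPs are arguments of the same predicate; there is no clause or island boundary between them.
Clause-internal QR can adjoin the lower DP above the subject, yielding the inverse reading.
Both orderings are possible: *two scientists* > *every corpus* and *every corpus* > *two scientists*.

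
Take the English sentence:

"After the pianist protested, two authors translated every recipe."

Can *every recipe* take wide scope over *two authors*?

Although there is an adjunct clause, *every recipe* is in the main clause, not inside the adjunct.
Nothing blocks QR of the lower DP to a position above the higher one, so inverse scope is available.

Yes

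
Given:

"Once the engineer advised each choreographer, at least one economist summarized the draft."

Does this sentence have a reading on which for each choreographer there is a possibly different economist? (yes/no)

No

The described interpretation is the *each choreographer* > *at least one economist* scoping.
The DP *each choreographer* is contained in the adjunct clause *once the engineer advised each choreographer*.
The adjunct-island constraint bars QR out of an adverbial clause.
*each choreographer* > *at least one economist* would require crossing that boundary, which is illicit.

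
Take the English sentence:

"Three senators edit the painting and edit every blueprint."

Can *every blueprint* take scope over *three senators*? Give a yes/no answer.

No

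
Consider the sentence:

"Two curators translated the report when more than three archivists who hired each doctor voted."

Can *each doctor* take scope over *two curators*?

No

The target quantifier *each doctor* is part of the relative clause *who hired each doctor*, which is itself inside the adjunct *when more than three archivists who hired each doctor voted*.
Nested islands: the RC island is itself inside an adjunct island, so wide scope is doubly excluded.
So *each doctor* cannot raise high enough to outscope *two curators*; only the surface ordering *two curators* > *each doctor* is available.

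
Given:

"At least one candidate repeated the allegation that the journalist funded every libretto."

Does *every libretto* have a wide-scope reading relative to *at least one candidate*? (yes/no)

*every libretto* is embedded in the complex NP *the allegation that the journalist funded every libretto*.
The Complex NP Constraint bars QR out of the complement clause of a noun.
*every libretto* > *at least one candidate* would require crossing that boundary, which is illicit.

No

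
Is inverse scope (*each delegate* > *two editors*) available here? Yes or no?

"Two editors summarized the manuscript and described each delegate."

No

*each delegate* sits inside one conjunct of the coordinate structure (*described each delegate*).
QR out of a conjunct would have to apply non-ATB, which the CSC forbids.
So *each delegate* cannot raise to a position above *two editors*.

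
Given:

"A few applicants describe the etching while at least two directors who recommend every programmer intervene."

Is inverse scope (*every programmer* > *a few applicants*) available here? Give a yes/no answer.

No

The target quantifier *every programmer* is part of the relative clause *who recommend every programmer*, which is itself inside the adjunct *while at least two directors who recommend every programmer intervene*.
Two island boundaries intervene — the relative clause and the adjunct. Either alone would block QR.
So *every programmer* cannot raise high enough to outscope *a few applicants*; only the surface ordering *a few applicants* > *every programmer* is available.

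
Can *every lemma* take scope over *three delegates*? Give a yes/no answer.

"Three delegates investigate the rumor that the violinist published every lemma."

The DP *every lemma* is contained in the complex NP *the rumor that the violinist published every lemma*.
Since the clause is the complement of a nominal head, the CNPC blocks scope extraction.
So *every lemma* cannot raise to a position above *three delegates*.

No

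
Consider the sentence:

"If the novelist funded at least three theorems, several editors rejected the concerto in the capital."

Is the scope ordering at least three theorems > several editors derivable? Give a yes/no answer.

*at least three theorems* sits inside the adjunct clause *if the novelist funded at least three theorems*.
Since the clause is an adjunct (not a complement), the Adjunct Condition blocks QR across its edge.
There is no licit LF on which *at least three theorems* c-commands *several editors*.

No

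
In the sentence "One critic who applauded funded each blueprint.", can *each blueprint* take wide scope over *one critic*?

Yes

Although the sentence contains a relative clause (*who applauded*), *each blueprint* is outside it, in the matrix VP.
Nothing blocks QR of the lower DP to a position above the higher one, so inverse scope is available.
So *each blueprint* > *one critic* is among the available readings.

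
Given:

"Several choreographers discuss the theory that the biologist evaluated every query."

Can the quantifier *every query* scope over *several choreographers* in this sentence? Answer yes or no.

*every query* sits inside the complex NP *the theory that the biologist evaluated every query*.
The Complex NP Constraint bars QR out of the complement clause of a noun.
*every query* is confined to the island and cannot take scope over *several choreographers*.

No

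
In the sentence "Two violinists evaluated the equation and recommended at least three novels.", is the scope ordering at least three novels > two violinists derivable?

No

The DP *at least three novels* is contained in one conjunct of the coordinate structure (*recommended at least three novels*).
QR out of a conjunct would have to apply non-ATB, which the CSC forbids.
The inverse ordering *at least three novels* > *two violinists* is therefore underivable.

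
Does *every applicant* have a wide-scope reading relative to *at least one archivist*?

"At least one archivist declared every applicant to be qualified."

Yes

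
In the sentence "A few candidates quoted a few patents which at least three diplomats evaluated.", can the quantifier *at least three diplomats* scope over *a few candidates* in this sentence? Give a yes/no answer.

*at least three diplomats* occurs within the relative clause *which at least three diplomats evaluated* modifying *a few patents*.
Quantifiers inside a relative clause are trapped there; the RC boundary blocks QR.
*at least three diplomats* is confined to the island and cannot take scope over *a few candidates*.

No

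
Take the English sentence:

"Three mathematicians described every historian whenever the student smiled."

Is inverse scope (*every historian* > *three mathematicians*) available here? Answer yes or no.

Yes

Neither queried DP is inside the adjunct, so the adjunct-island constraint does not apply.
No island intervenes, so both surface and inverse scope are derivable.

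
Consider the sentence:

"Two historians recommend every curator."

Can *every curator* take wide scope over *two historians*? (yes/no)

Yes

*every curator* is the matrix object and *two historians* the matrix subject; the two are clausemates.
No island intervenes, so both surface and inverse scope are derivable.
The sentence is scopally ambiguous between *two historians* > *every curator* and *every curator* > *two historians*.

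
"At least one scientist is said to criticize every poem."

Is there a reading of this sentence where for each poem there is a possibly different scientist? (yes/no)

This is the *every poem* > *at least one scientist* reading.
*every poem* is inside a raising infinitive, which is transparent to QR (no CP barrier), so it behaves as a matrix argument.
Nothing blocks QR of the lower DP to a position above the higher one, so inverse scope is available.

Yes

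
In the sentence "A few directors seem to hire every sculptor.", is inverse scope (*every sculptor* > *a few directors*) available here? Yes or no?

Yes

Infinitival complements of raising predicates do not block QR; *every sculptor* and *a few directors* are effectively clausemates.
QR within a single clause is free, so the lower quantifier may take scope over the higher one.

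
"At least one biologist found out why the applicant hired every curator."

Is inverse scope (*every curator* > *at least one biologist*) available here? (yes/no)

Structurally, *every curator* is inside the embedded question *why the applicant hired every curator*.
QR across an interrogative CP boundary is ruled out as a wh-island violation.
*every curator* is confined to the island and cannot take scope over *at least one biologist*.
(Only the surface reading survives: one fixed biologist with respect to all the relevant curators.)

No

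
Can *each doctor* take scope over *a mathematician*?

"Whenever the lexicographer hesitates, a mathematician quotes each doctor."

The adjunct clause does not contain *each doctor*, which is the matrix object.
Nothing blocks QR of the lower DP to a position above the higher one, so inverse scope is available.
Both orderings are possible: *a mathematician* > *each doctor* and *each doctor* > *a mathematician*.

Yes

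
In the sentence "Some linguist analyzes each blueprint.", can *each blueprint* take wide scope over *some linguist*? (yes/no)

Yes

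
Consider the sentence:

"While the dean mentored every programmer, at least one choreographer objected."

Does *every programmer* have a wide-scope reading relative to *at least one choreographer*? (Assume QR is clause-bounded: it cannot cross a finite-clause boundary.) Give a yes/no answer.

The target quantifier *every programmer* is part of the adjunct clause *while the dean mentored every programmer*.
Adjuncts are opaque for quantifier raising; a quantifier in an adjunct stays inside it.
The ordering *every programmer* > *at least one choreographer* is therefore underivable.

No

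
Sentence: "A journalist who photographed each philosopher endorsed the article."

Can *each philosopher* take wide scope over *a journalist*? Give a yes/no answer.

No

*each philosopher* sits inside the relative clause *who photographed each philosopher*.
QR out of a relative clause is ruled out by the relative-clause island constraint.
There is no licit LF on which *each philosopher* c-commands *a journalist*.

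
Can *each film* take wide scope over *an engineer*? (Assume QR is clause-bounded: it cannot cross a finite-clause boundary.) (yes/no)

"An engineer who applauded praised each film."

*each film* sits in the matrix clause, not in the relative clause on *an engineer*.
Clause-internal QR can adjoin the lower DP above the subject, yielding the inverse reading.

Yes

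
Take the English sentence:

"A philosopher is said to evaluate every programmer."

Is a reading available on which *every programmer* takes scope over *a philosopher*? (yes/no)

Yes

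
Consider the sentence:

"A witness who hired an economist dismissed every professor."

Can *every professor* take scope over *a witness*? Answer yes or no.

Yes

*every professor* sits in the matrix clause, not in the relative clause on *a witness*.
Nothing blocks QR of the lower DP to a position above the higher one, so inverse scope is available.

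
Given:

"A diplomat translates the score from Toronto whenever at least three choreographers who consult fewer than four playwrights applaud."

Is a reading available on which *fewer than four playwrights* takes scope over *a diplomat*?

No

*fewer than four playwrights* occurs within the relative clause *who consult fewer than four playwrights*, which is itself inside the adjunct *whenever at least three choreographers who consult fewer than four playwrights applaud*.
Two island boundaries intervene — the relative clause and the adjunct. Either alone would block QR.
So the wide-scope reading for *fewer than four playwrights* is blocked.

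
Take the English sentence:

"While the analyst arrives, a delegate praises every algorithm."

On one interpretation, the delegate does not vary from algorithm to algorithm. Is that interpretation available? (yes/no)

The described interpretation is the *a delegate* > *every algorithm* scoping.
That is the surface-scope ordering, which is always one of the available readings — island constraints only ever restrict inverse scope.

Yes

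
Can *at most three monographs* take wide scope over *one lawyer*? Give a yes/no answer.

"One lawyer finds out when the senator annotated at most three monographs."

The DP *at most three monographs* is contained in the embedded question *when the senator annotated at most three monographs*.
Embedded wh-clauses are opaque for QR, so the quantifier stays inside the question.
Hence only narrow scope for *at most three monographs* (under *one lawyer*) survives.

No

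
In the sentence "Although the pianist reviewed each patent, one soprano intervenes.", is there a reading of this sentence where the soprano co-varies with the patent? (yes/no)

No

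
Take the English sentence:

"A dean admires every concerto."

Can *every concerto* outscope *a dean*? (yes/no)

Yes

Both DPs are arguments of the same predicate; there is no clause or island boundary between them.
With no island boundary between them, the object can take inverse scope over the subject via ordinary QR within the clause.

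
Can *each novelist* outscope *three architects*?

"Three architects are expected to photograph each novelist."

Yes

*each novelist* is the object of the infinitival complement of a raising predicate; raising infinitives are transparent for QR, so the two DPs are in effect clausemates.
No island intervenes, so both surface and inverse scope are derivable.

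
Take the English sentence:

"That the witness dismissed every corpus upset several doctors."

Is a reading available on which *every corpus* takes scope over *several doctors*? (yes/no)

No

Structurally, *every corpus* is inside the sentential subject *that the witness dismissed every corpus*.
The Sentential Subject Constraint rules out raising the quantifier out of the that-clause subject.
So *every corpus* cannot raise to a position above *several doctors*.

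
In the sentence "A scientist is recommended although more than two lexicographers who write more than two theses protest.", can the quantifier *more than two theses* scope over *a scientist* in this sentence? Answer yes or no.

No

The target quantifier *more than two theses* is part of the relative clause *who write more than two theses*, which is itself inside the adjunct *although more than two lexicographers who write more than two theses protest*.
The quantifier would have to escape first the RC and then the adjunct — two independent island violations.
*more than two theses* > *a scientist* would require crossing that boundary, which is illicit.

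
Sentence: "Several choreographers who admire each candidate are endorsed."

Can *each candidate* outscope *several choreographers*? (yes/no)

No

The target quantifier *each candidate* is part of the relative clause *who admire each candidate*.
QR out of a relative clause is ruled out by the relative-clause island constraint.
So *each candidate* cannot raise to a position above *several choreographers*.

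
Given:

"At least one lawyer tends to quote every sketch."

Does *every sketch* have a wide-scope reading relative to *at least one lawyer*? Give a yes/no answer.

Yes

Infinitival complements of raising predicates do not block QR; *every sketch* and *at least one lawyer* are effectively clausemates.
Since no island is crossed, the inverse ordering is licensed alongside surface scope.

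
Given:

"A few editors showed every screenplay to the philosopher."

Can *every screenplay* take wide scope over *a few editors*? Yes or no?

Yes

*every screenplay* is the matrix object and *a few editors* the matrix subject; the two are clausemates.
Since no island is crossed, the inverse ordering is licensed alongside surface scope.
Both orderings are possible: *a few editors* > *every screenplay* and *every screenplay* > *a few editors*.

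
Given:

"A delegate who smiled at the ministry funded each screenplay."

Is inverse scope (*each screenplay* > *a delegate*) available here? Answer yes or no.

Yes

*each screenplay* is a matrix argument; only *a delegate* is modified by the relative clause *who smiled at the ministry*, so the RC island is irrelevant to the target quantifier.
No island intervenes, so both surface and inverse scope are derivable.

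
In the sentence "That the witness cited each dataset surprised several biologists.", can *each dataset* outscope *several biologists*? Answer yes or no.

No

*each dataset* sits inside the sentential subject *that the witness cited each dataset*.
Subjects — clausal subjects included — are islands for extraction, and QR is no exception.
So the wide-scope reading for *each dataset* is blocked.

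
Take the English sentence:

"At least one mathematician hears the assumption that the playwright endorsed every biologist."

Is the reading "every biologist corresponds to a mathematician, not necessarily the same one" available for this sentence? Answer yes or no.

This is the *every biologist* > *at least one mathematician* reading.
The DP *every biologist* is contained in the complex NP *the assumption that the playwright endorsed every biologist*.
The complex NP is opaque for QR — the quantifier is frozen inside the noun's complement.
The inverse ordering *every biologist* > *at least one mathematician* is therefore underivable.

No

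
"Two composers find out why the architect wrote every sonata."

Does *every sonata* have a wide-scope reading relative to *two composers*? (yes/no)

*every sonata* is embedded in the embedded question *why the architect wrote every sonata*.
The wh-island constraint blocks QR out of an embedded interrogative.
There is no licit LF on which *every sonata* c-commands *two composers*.

No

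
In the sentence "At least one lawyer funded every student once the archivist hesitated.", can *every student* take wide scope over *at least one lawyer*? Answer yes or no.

The adjunct clause does not contain *every student*, which is the matrix object.
Nothing blocks QR of the lower DP to a position above the higher one, so inverse scope is available.
Both orderings are possible: *at least one lawyer* > *every student* and *every student* > *at least one lawyer*.

Yes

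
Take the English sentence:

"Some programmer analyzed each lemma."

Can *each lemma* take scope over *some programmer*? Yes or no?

*each lemma* and *some programmer* are in the same minimal clause.
Clause-internal QR can adjoin the lower DP above the subject, yielding the inverse reading.

Yes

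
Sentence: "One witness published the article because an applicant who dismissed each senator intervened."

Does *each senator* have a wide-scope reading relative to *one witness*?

No

*each senator* occurs within the relative clause *who dismissed each senator*, which is itself inside the adjunct *because an applicant who dismissed each senator intervened*.
The quantifier would have to escape first the RC and then the adjunct — two independent island violations.
*each senator* is confined to the island and cannot take scope over *one witness*.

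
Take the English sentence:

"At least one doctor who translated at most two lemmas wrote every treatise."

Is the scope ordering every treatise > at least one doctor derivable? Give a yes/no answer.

*every treatise* is a matrix argument; only *at least one doctor* is modified by the relative clause *who translated at most two lemmas*, so the RC island is irrelevant to the target quantifier.
QR within a single clause is free, so the lower quantifier may take scope over the higher one.
The sentence is scopally ambiguous between *at least one doctor* > *every treatise* and *every treatise* > *at least one doctor*.

Yes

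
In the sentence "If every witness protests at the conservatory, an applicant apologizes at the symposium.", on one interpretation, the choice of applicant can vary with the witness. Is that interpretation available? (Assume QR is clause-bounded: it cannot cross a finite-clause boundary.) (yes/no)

No

The described interpretation is the *every witness* > *an applicant* scoping.
*every witness* is embedded in the adjunct clause *if every witness protests at the conservatory*.
The adjunct-island constraint bars QR out of an adverbial clause.
There is no licit LF on which *every witness* c-commands *an applicant*.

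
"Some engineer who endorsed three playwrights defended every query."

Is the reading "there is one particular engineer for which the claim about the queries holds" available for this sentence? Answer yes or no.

This is the *some engineer* > *every query* reading.
That is the surface-scope ordering, which is always one of the available readings — island constraints only ever restrict inverse scope.

Yes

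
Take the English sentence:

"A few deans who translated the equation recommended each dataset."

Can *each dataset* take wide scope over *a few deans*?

Yes

The relative clause *who translated the equation* modifies *a few deans*, but *each dataset* is not inside that relative clause — it is an argument of the matrix verb.
With no island boundary between them, the object can take inverse scope over the subject via ordinary QR within the clause.
Both orderings are possible: *a few deans* > *each dataset* and *each dataset* > *a few deans*.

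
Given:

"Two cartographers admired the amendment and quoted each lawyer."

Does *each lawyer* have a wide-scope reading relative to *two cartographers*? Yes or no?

No

The target quantifier *each lawyer* is part of one conjunct of the coordinate structure (*quoted each lawyer*).
The Coordinate Structure Constraint blocks movement (including QR) out of a single conjunct.
So *each lawyer* cannot raise to a position above *two cartographers*.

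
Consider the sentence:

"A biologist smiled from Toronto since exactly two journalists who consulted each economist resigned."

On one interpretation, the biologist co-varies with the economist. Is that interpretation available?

No

This is the *each economist* > *a biologist* reading.
*each economist* is embedded in the relative clause *who consulted each economist*, which is itself inside the adjunct *since exactly two journalists who consulted each economist resigned*.
Two island boundaries intervene — the relative clause and the adjunct. Either alone would block QR.
*each economist* > *a biologist* would require crossing that boundary, which is illicit.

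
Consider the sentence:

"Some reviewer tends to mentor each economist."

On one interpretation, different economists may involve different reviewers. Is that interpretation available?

This is the *each economist* > *some reviewer* reading.
Infinitival complements of raising predicates do not block QR; *each economist* and *some reviewer* are effectively clausemates.
Clause-internal QR can adjoin the lower DP above the subject, yielding the inverse reading.

Yes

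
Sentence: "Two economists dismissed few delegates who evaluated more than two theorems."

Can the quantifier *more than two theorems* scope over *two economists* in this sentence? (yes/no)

The target quantifier *more than two theorems* is part of the relative clause *who evaluated more than two theorems* modifying *few delegates*.
A relative clause is a scope island — quantifier raising cannot cross its boundary.
So the wide-scope reading for *more than two theorems* is blocked.

No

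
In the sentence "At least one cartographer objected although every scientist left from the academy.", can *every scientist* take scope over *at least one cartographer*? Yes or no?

No

The target quantifier *every scientist* is part of the adjunct clause *although every scientist left from the academy*.
Scope out of an adjunct clause is unavailable: QR respects the adjunct-island constraint.
So the wide-scope reading for *every scientist* is blocked.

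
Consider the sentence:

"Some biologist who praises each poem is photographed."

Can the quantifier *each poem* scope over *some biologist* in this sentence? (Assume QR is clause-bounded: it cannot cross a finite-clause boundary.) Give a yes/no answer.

*each poem* is embedded in the relative clause *who praises each poem*.
QR out of a relative clause is ruled out by the relative-clause island constraint.
So the wide-scope reading for *each poem* is blocked.
(Only the surface reading survives: one fixed biologist with respect to all the relevant poems.)

No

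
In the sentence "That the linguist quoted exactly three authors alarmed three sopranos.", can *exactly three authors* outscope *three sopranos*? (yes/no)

No

*exactly three authors* is embedded in the sentential subject *that the linguist quoted exactly three authors*.
The subject-island constraint blocks QR out of a clausal subject.
The ordering *exactly three authors* > *three sopranos* is therefore underivable.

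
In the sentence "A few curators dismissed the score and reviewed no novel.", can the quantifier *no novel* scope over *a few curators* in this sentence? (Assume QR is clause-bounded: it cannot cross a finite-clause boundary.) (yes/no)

No

*no novel* is embedded in one conjunct of the coordinate structure (*reviewed no novel*).
A quantifier cannot raise out of one conjunct of a coordination across the whole coordinate structure — the CSC applies to QR.
The inverse ordering *no novel* > *a few curators* is therefore underivable.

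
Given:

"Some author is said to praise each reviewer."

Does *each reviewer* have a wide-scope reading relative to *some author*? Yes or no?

Yes

Infinitival complements of raising predicates do not block QR; *each reviewer* and *some author* are effectively clausemates.
Nothing blocks QR of the lower DP to a position above the higher one, so inverse scope is available.
The sentence is scopally ambiguous between *some author* > *each reviewer* and *each reviewer* > *some author*.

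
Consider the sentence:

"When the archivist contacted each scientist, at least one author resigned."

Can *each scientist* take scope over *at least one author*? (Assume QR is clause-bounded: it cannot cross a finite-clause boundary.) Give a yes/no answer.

No

Structurally, *each scientist* is inside the adjunct clause *when the archivist contacted each scientist*.
Adjuncts are opaque for quantifier raising; a quantifier in an adjunct stays inside it.
The ordering *each scientist* > *at least one author* is therefore underivable.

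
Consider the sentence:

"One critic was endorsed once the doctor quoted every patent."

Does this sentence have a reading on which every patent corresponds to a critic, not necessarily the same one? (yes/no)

The paraphrase describes the scope ordering *every patent* > *one critic*.
The DP *every patent* is contained in the adjunct clause *once the doctor quoted every patent*.
Scope out of an adjunct clause is unavailable: QR respects the adjunct-island constraint.
So *every patent* cannot raise to a position above *one critic*.
(Only the surface reading survives: one fixed critic with respect to all the relevant patents.)

No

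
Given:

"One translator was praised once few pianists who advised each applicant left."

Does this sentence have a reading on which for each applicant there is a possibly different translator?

The described interpretation is the *each applicant* > *one translator* scoping.
*each applicant* sits inside the relative clause *who advised each applicant*, which is itself inside the adjunct *once few pianists who advised each applicant left*.
Two island boundaries intervene — the relative clause and the adjunct. Either alone would block QR.
The inverse ordering *each applicant* > *one translator* is therefore underivable.
(Only the surface reading survives: one fixed translator with respect to all the relevant applicants.)

No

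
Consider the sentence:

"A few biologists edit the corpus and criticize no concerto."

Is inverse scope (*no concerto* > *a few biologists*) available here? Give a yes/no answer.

No

*no concerto* sits inside one conjunct of the coordinate structure (*criticize no concerto*).
Coordinate structures are islands for non-across-the-board movement, QR included.
So the wide-scope reading for *no concerto* is blocked.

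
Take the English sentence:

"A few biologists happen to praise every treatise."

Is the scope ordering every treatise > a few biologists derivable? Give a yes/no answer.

Yes

The matrix predicate is a raising verb, whose infinitival complement is not a scope island — *every treatise* can QR into the matrix clause.
With no island boundary between them, the object can take inverse scope over the subject via ordinary QR within the clause.
So *every treatise* > *a few biologists* is among the available readings.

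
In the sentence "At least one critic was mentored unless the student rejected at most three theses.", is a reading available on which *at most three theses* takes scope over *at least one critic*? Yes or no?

No

*at most three theses* is embedded in the adjunct clause *unless the student rejected at most three theses*.
Since the clause is an adjunct (not a complement), the Adjunct Condition blocks QR across its edge.
The inverse ordering *at most three theses* > *at least one critic* is therefore underivable.
(Only the surface reading survives: one fixed critic with respect to all the relevant theses.)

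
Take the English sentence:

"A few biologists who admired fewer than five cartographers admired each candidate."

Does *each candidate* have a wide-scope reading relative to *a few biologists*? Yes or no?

*each candidate* is a matrix argument; only *a few biologists* is modified by the relative clause *who admired fewer than five cartographers*, so the RC island is irrelevant to the target quantifier.
Ordinary QR to a clause-peripheral position gives the wide-scope LF for the lower DP.

Yes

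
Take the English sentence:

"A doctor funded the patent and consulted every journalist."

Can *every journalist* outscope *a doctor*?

No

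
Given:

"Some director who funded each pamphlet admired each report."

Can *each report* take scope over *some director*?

Yes

Although the sentence contains a relative clause (*who funded each pamphlet*), *each report* is outside it, in the matrix VP.
With no island boundary between them, the object can take inverse scope over the subject via ordinary QR within the clause.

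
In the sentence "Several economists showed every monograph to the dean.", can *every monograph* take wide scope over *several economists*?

Yes

*several economists* and *every monograph* are co-arguments of the matrix verb, with nothing but a clause-internal boundary between them.
No island intervenes, so both surface and inverse scope are derivable.
The sentence is scopally ambiguous between *several economists* > *every monograph* and *every monograph* > *several economists*.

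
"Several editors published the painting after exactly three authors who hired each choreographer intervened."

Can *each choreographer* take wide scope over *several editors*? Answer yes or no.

No

The target quantifier *each choreographer* is part of the relative clause *who hired each choreographer*, which is itself inside the adjunct *after exactly three authors who hired each choreographer intervened*.
The quantifier would have to escape first the RC and then the adjunct — two independent island violations.
So *each choreographer* cannot raise high enough to outscope *several editors*; only the surface ordering *several editors* > *each choreographer* is available.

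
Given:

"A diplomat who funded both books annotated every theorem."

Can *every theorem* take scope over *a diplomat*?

Yes

*every theorem* sits in the matrix clause, not in the relative clause on *a diplomat*.
QR within a single clause is free, so the lower quantifier may take scope over the higher one.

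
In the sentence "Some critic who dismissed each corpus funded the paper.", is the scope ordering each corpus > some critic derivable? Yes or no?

The target quantifier *each corpus* is part of the relative clause *who dismissed each corpus*.
The relative clause forms an island for QR, so the quantifier is confined to the head noun's restrictor.
So *each corpus* cannot raise to a position above *some critic*.
(Only the surface reading survives: one fixed critic with respect to all the relevant corpora.)

No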